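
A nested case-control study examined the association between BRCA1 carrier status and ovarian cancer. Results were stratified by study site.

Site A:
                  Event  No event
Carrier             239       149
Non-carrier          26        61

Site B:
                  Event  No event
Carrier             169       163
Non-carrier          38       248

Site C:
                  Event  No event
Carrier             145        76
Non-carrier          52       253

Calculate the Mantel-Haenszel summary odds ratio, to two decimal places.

OR_MH = Σ(aᵢdᵢ/nᵢ) / Σ(bᵢcᵢ/nᵢ), where nᵢ is the stratum total.
Stratum 1 (Site A): n = 475; a·d/n = 239·61/475 = 30.6926; b·c/n = 149·26/475 = 8.1558
Stratum 2 (Site B): n = 618; a·d/n = 169·248/618 = 67.8188; b·c/n = 163·38/618 = 10.0227
Stratum 3 (Site C): n = 526; a·d/n = 145·253/526 = 69.7433; b·c/n = 76·52/526 = 7.5133
OR_MH = (30.6926 + 67.8188 + 69.7433) / (8.1558 + 10.0227 + 7.5133) = 168.2547 / 25.6918 = 6.54898

6.55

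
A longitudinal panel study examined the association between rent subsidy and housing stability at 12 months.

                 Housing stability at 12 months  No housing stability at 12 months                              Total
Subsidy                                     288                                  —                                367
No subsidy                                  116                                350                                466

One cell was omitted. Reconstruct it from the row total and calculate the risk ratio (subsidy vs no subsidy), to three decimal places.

The missing cell is in the exposed row: 367 − 288 = 79.
So a = 288, b = 79, c = 116, d = 350.
RR = [a/(a+b)] / [c/(c+d)] = (288/367) / (116/466) = 0.78474/0.24893 = 3.15249

3.152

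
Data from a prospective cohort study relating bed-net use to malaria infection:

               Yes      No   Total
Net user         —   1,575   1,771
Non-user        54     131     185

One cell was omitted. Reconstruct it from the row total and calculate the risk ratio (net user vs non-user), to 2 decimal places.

0.38

The missing cell is in the exposed row: 1771 − 1575 = 196.
So a = 196, b = 1575, c = 54, d = 131.
RR = [a/(a+b)] / [c/(c+d)] = (196/1771) / (54/185) = 0.11067/0.29189 = 0.37915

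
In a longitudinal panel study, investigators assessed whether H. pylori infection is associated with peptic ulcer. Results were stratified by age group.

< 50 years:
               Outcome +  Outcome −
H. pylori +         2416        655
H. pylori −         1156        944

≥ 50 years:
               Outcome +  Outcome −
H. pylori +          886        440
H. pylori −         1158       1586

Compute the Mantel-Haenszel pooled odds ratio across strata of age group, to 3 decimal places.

2.895

OR_MH = Σ(aᵢdᵢ/nᵢ) / Σ(bᵢcᵢ/nᵢ), where nᵢ is the stratum total.
Stratum 1 (< 50 years): n = 5171; a·d/n = 2416·944/5171 = 441.0567; b·c/n = 655·1156/5171 = 146.4282
Stratum 2 (≥ 50 years): n = 4070; a·d/n = 886·1586/4070 = 345.2570; b·c/n = 440·1158/4070 = 125.1892
OR_MH = (441.0567 + 345.2570) / (146.4282 + 125.1892) = 786.3137 / 271.6173 = 2.89493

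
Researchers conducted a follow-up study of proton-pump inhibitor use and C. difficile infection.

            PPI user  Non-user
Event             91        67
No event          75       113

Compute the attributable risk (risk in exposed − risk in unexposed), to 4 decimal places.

0.1760

Reading the table with exposure as columns: a = 91 (PPI user, case), b = 75 (PPI user, non-case), c = 67 (Non-user, case), d = 113.
Risk in exposed = 91/166 = 0.548193; risk in unexposed = 67/180 = 0.372222.
Risk difference = 0.548193 − 0.372222 = 0.175971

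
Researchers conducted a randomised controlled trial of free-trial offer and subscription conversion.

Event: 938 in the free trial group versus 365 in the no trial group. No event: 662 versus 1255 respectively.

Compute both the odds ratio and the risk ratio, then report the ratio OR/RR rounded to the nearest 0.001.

From the description: a = 938, b = 662, c = 365, d = 1255.
OR = (938·1255)/(662·365) = 1177190/241630 = 4.87187
Risk in exposed = 938/1600 = 0.58625; risk in unexposed = 365/1620 = 0.22531; RR = 2.60199
OR/RR = 4.87187 / 2.60199 = 1.87237
The outcome is not rare, so the OR lies further from 1 than the RR.

1.872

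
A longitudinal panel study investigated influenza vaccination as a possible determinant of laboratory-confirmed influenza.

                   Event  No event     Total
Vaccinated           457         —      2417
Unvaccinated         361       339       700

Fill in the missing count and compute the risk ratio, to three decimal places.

The missing cell is in the exposed row: 2417 − 457 = 1960.
So a = 457, b = 1960, c = 361, d = 339.
RR = [a/(a+b)] / [c/(c+d)] = (457/2417) / (361/700) = 0.18908/0.51571 = 0.36663

0.367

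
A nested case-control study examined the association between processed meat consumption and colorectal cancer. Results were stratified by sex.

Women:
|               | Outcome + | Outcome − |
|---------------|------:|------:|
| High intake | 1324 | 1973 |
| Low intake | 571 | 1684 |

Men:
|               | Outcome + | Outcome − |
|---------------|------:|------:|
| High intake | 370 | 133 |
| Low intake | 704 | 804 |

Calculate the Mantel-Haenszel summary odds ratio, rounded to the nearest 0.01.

2.20

OR_MH = Σ(aᵢdᵢ/nᵢ) / Σ(bᵢcᵢ/nᵢ), where nᵢ is the stratum total.
Stratum 1 (Women): n = 5552; a·d/n = 1324·1684/5552 = 401.5879; b·c/n = 1973·571/5552 = 202.9148
Stratum 2 (Men): n = 2011; a·d/n = 370·804/2011 = 147.9264; b·c/n = 133·704/2011 = 46.5599
OR_MH = (401.5879 + 147.9264) / (202.9148 + 46.5599) = 549.5143 / 249.4747 = 2.20269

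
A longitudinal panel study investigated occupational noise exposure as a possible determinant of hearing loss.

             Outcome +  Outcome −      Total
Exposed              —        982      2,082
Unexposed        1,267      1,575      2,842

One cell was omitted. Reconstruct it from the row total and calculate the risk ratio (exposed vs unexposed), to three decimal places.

The missing cell is in the exposed row: 2082 − 982 = 1100.
So a = 1100, b = 982, c = 1267, d = 1575.
RR = [a/(a+b)] / [c/(c+d)] = (1100/2082) / (1267/2842) = 0.52834/0.44581 = 1.18511

1.185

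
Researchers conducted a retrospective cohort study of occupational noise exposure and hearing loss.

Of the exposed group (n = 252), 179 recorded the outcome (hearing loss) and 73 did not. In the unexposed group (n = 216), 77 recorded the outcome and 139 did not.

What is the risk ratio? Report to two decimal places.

From the description: a = 179, b = 73, c = 77, d = 139.
Risk in exposed = 179/252 = 0.71032; risk in unexposed = 77/216 = 0.35648.
RR = 0.71032 / 0.35648 = 1.99258
The risk among the exposed is 1.99 times that among the unexposed.

1.99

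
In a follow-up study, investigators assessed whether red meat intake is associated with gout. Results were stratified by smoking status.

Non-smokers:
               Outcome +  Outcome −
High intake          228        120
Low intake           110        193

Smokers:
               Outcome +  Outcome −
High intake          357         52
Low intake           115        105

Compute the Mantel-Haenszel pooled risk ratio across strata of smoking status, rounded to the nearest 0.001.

1.729

RR_MH = Σ(aᵢ·n₀ᵢ/nᵢ) / Σ(cᵢ·n₁ᵢ/nᵢ), with n₁ᵢ = aᵢ+bᵢ (exposed), n₀ᵢ = cᵢ+dᵢ (unexposed), nᵢ = n₁ᵢ+n₀ᵢ.
Stratum 1 (Non-smokers): n₁ = 348, n₀ = 303, n = 651; a·n₀/n = 228·303/651 = 106.1198; c·n₁/n = 110·348/651 = 58.8018
Stratum 2 (Smokers): n₁ = 409, n₀ = 220, n = 629; a·n₀/n = 357·220/629 = 124.8649; c·n₁/n = 115·409/629 = 74.7774
RR_MH = (106.1198 + 124.8649) / (58.8018 + 74.7774) = 230.9847 / 133.5793 = 1.72920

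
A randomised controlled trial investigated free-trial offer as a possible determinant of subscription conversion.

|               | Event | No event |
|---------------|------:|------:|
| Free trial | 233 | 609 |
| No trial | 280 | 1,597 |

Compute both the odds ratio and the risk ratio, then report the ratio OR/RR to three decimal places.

1.176

Cells: a = 233, b = 609, c = 280, d = 1597.
OR = (233·1597)/(609·280) = 372101/170520 = 2.18215
Risk in exposed = 233/842 = 0.27672; risk in unexposed = 280/1877 = 0.14917; RR = 1.85503
OR/RR = 2.18215 / 1.85503 = 1.17635
The outcome is not rare, so the OR lies further from 1 than the RR.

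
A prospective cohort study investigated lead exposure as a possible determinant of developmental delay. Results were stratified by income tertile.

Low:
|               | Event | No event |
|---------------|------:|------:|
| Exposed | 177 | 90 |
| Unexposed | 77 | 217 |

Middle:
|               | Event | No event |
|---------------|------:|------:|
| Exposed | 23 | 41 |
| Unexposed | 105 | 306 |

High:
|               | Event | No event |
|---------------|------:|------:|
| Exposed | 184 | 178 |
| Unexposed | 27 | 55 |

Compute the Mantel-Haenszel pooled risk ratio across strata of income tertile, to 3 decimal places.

RR_MH = Σ(aᵢ·n₀ᵢ/nᵢ) / Σ(cᵢ·n₁ᵢ/nᵢ), with n₁ᵢ = aᵢ+bᵢ (exposed), n₀ᵢ = cᵢ+dᵢ (unexposed), nᵢ = n₁ᵢ+n₀ᵢ.
Stratum 1 (Low): n₁ = 267, n₀ = 294, n = 561; a·n₀/n = 177·294/561 = 92.7594; c·n₁/n = 77·267/561 = 36.6471
Stratum 2 (Middle): n₁ = 64, n₀ = 411, n = 475; a·n₀/n = 23·411/475 = 19.9011; c·n₁/n = 105·64/475 = 14.1474
Stratum 3 (High): n₁ = 362, n₀ = 82, n = 444; a·n₀/n = 184·82/444 = 33.9820; c·n₁/n = 27·362/444 = 22.0135
RR_MH = (92.7594 + 19.9011 + 33.9820) / (36.6471 + 14.1474 + 22.0135) = 146.6424 / 72.8079 = 2.01410

2.014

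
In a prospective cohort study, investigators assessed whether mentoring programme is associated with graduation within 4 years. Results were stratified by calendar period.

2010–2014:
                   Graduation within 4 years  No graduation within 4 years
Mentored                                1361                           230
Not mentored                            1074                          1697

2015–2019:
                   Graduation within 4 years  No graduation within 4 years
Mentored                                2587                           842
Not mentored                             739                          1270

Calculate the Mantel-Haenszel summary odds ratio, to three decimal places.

6.627

OR_MH = Σ(aᵢdᵢ/nᵢ) / Σ(bᵢcᵢ/nᵢ), where nᵢ is the stratum total.
Stratum 1 (2010–2014): n = 4362; a·d/n = 1361·1697/4362 = 529.4858; b·c/n = 230·1074/4362 = 56.6300
Stratum 2 (2015–2019): n = 5438; a·d/n = 2587·1270/5438 = 604.1725; b·c/n = 842·739/5438 = 114.4241
OR_MH = (529.4858 + 604.1725) / (56.6300 + 114.4241) = 1133.6583 / 171.0540 = 6.62749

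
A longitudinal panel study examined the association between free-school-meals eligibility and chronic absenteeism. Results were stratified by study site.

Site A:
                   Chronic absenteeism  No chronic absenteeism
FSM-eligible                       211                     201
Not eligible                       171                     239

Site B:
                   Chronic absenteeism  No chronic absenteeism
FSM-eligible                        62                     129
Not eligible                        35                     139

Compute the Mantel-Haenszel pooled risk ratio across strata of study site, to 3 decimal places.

RR_MH = Σ(aᵢ·n₀ᵢ/nᵢ) / Σ(cᵢ·n₁ᵢ/nᵢ), with n₁ᵢ = aᵢ+bᵢ (exposed), n₀ᵢ = cᵢ+dᵢ (unexposed), nᵢ = n₁ᵢ+n₀ᵢ.
Stratum 1 (Site A): n₁ = 412, n₀ = 410, n = 822; a·n₀/n = 211·410/822 = 105.2433; c·n₁/n = 171·412/822 = 85.7080
Stratum 2 (Site B): n₁ = 191, n₀ = 174, n = 365; a·n₀/n = 62·174/365 = 29.5562; c·n₁/n = 35·191/365 = 18.3151
RR_MH = (105.2433 + 29.5562) / (85.7080 + 18.3151) = 134.7995 / 104.0231 = 1.29586

1.296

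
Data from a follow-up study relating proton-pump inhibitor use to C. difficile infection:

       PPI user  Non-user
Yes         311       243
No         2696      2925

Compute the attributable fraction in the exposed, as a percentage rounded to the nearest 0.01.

Reading the table with exposure as columns: a = 311 (PPI user, case), b = 2696 (PPI user, non-case), c = 243 (Non-user, case), d = 2925.
Risk in exposed = 311/3007 = 0.10343; risk in unexposed = 243/3168 = 0.07670.
RR = 0.10343/0.07670 = 1.34836
AR% = (RR − 1)/RR × 100 = (1.34836 − 1)/1.34836 × 100 = 25.8358%

25.84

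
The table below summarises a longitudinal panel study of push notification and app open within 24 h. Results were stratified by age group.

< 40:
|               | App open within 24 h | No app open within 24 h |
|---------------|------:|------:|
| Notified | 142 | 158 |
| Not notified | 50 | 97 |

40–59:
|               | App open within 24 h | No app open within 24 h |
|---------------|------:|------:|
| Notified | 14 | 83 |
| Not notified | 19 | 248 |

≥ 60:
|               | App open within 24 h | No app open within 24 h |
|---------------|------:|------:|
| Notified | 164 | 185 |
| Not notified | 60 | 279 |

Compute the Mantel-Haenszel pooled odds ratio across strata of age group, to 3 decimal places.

2.802

OR_MH = Σ(aᵢdᵢ/nᵢ) / Σ(bᵢcᵢ/nᵢ), where nᵢ is the stratum total.
Stratum 1 (< 40): n = 447; a·d/n = 142·97/447 = 30.8143; b·c/n = 158·50/447 = 17.6734
Stratum 2 (40–59): n = 364; a·d/n = 14·248/364 = 9.5385; b·c/n = 83·19/364 = 4.3324
Stratum 3 (≥ 60): n = 688; a·d/n = 164·279/688 = 66.5058; b·c/n = 185·60/688 = 16.1337
OR_MH = (30.8143 + 9.5385 + 66.5058) / (17.6734 + 4.3324 + 16.1337) = 106.8586 / 38.1395 = 2.80178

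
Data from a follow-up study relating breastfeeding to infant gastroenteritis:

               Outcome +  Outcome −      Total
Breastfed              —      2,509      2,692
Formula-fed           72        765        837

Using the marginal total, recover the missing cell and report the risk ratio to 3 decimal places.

0.790

The missing cell is in the exposed row: 2692 − 2509 = 183.
So a = 183, b = 2509, c = 72, d = 765.
RR = [a/(a+b)] / [c/(c+d)] = (183/2692) / (72/837) = 0.06798/0.08602 = 0.79026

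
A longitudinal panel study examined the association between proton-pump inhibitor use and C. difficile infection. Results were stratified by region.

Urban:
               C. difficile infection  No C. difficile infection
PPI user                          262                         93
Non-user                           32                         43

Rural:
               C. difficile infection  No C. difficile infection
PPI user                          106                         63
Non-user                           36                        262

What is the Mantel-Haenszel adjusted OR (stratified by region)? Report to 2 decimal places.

OR_MH = Σ(aᵢdᵢ/nᵢ) / Σ(bᵢcᵢ/nᵢ), where nᵢ is the stratum total.
Stratum 1 (Urban): n = 430; a·d/n = 262·43/430 = 26.2000; b·c/n = 93·32/430 = 6.9209
Stratum 2 (Rural): n = 467; a·d/n = 106·262/467 = 59.4690; b·c/n = 63·36/467 = 4.8565
OR_MH = (26.2000 + 59.4690) / (6.9209 + 4.8565) = 85.6690 / 11.7775 = 7.27397

7.27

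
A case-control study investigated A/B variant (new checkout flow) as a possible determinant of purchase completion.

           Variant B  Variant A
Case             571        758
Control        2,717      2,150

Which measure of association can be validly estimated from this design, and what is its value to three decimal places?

0.596

Reading the table with exposure as columns: a = 571 (Variant B, case), b = 2717 (Variant B, non-case), c = 758 (Variant A, case), d = 2150.
This is a case-control study: participants were sampled on outcome status, so risks in the source population cannot be estimated directly — relative risk is not valid here. The odds ratio is the appropriate measure.
OR = (a·d)/(b·c) = (571 × 2150) / (2717 × 758) = 1227650 / 2059486 = 0.59610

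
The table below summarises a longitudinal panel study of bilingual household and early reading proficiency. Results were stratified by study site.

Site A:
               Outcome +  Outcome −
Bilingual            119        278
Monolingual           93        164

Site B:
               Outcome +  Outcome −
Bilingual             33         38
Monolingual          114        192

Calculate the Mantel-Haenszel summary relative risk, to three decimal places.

0.944

RR_MH = Σ(aᵢ·n₀ᵢ/nᵢ) / Σ(cᵢ·n₁ᵢ/nᵢ), with n₁ᵢ = aᵢ+bᵢ (exposed), n₀ᵢ = cᵢ+dᵢ (unexposed), nᵢ = n₁ᵢ+n₀ᵢ.
Stratum 1 (Site A): n₁ = 397, n₀ = 257, n = 654; a·n₀/n = 119·257/654 = 46.7630; c·n₁/n = 93·397/654 = 56.4541
Stratum 2 (Site B): n₁ = 71, n₀ = 306, n = 377; a·n₀/n = 33·306/377 = 26.7851; c·n₁/n = 114·71/377 = 21.4695
RR_MH = (46.7630 + 26.7851) / (56.4541 + 21.4695) = 73.5481 / 77.9236 = 0.94385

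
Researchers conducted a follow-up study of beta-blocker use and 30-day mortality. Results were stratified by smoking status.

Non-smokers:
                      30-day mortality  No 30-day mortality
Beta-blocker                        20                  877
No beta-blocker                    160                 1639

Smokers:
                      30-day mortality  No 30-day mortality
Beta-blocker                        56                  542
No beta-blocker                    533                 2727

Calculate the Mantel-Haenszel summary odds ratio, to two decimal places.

OR_MH = Σ(aᵢdᵢ/nᵢ) / Σ(bᵢcᵢ/nᵢ), where nᵢ is the stratum total.
Stratum 1 (Non-smokers): n = 2696; a·d/n = 20·1639/2696 = 12.1588; b·c/n = 877·160/2696 = 52.0475
Stratum 2 (Smokers): n = 3858; a·d/n = 56·2727/3858 = 39.5832; b·c/n = 542·533/3858 = 74.8797
OR_MH = (12.1588 + 39.5832) / (52.0475 + 74.8797) = 51.7420 / 126.9272 = 0.40765

0.41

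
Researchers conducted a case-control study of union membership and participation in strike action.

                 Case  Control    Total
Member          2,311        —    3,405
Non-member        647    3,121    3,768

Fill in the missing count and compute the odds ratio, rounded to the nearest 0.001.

The missing cell is in the exposed row: 3405 − 2311 = 1094.
So a = 2311, b = 1094, c = 647, d = 3121.
OR = (a·d)/(b·c) = (2311 × 3121) / (1094 × 647) = 7212631 / 707818 = 10.18995

10.190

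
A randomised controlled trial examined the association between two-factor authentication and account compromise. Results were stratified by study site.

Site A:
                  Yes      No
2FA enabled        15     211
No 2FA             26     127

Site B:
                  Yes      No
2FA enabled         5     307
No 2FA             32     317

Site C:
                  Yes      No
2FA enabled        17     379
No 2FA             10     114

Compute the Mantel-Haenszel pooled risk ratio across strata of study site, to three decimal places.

RR_MH = Σ(aᵢ·n₀ᵢ/nᵢ) / Σ(cᵢ·n₁ᵢ/nᵢ), with n₁ᵢ = aᵢ+bᵢ (exposed), n₀ᵢ = cᵢ+dᵢ (unexposed), nᵢ = n₁ᵢ+n₀ᵢ.
Stratum 1 (Site A): n₁ = 226, n₀ = 153, n = 379; a·n₀/n = 15·153/379 = 6.0554; c·n₁/n = 26·226/379 = 15.5040
Stratum 2 (Site B): n₁ = 312, n₀ = 349, n = 661; a·n₀/n = 5·349/661 = 2.6399; c·n₁/n = 32·312/661 = 15.1044
Stratum 3 (Site C): n₁ = 396, n₀ = 124, n = 520; a·n₀/n = 17·124/520 = 4.0538; c·n₁/n = 10·396/520 = 7.6154
RR_MH = (6.0554 + 2.6399 + 4.0538) / (15.5040 + 15.1044 + 7.6154) = 12.7492 / 38.2237 = 0.33354

0.334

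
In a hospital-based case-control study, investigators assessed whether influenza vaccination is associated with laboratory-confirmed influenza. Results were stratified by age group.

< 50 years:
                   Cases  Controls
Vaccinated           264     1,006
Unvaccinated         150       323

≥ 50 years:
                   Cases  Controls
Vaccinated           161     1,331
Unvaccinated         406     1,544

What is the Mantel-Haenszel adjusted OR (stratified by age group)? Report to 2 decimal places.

0.50

OR_MH = Σ(aᵢdᵢ/nᵢ) / Σ(bᵢcᵢ/nᵢ), where nᵢ is the stratum total.
Stratum 1 (< 50 years): n = 1743; a·d/n = 264·323/1743 = 48.9225; b·c/n = 1006·150/1743 = 86.5749
Stratum 2 (≥ 50 years): n = 3442; a·d/n = 161·1544/3442 = 72.2208; b·c/n = 1331·406/3442 = 156.9977
OR_MH = (48.9225 + 72.2208) / (86.5749 + 156.9977) = 121.1433 / 243.5725 = 0.49736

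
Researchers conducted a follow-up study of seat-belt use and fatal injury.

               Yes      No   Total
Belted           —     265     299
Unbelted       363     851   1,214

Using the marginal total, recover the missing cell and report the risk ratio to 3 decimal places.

0.380

The missing cell is in the exposed row: 299 − 265 = 34.
So a = 34, b = 265, c = 363, d = 851.
RR = [a/(a+b)] / [c/(c+d)] = (34/299) / (363/1214) = 0.11371/0.29901 = 0.38029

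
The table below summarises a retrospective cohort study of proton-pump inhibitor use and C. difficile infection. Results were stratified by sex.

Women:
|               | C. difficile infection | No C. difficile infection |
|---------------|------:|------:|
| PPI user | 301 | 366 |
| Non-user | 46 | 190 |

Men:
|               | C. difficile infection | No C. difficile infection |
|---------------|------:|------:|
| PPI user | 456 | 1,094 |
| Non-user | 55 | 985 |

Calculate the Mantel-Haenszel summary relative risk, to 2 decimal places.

3.91

RR_MH = Σ(aᵢ·n₀ᵢ/nᵢ) / Σ(cᵢ·n₁ᵢ/nᵢ), with n₁ᵢ = aᵢ+bᵢ (exposed), n₀ᵢ = cᵢ+dᵢ (unexposed), nᵢ = n₁ᵢ+n₀ᵢ.
Stratum 1 (Women): n₁ = 667, n₀ = 236, n = 903; a·n₀/n = 301·236/903 = 78.6667; c·n₁/n = 46·667/903 = 33.9779
Stratum 2 (Men): n₁ = 1550, n₀ = 1040, n = 2590; a·n₀/n = 456·1040/2590 = 183.1042; c·n₁/n = 55·1550/2590 = 32.9151
RR_MH = (78.6667 + 183.1042) / (33.9779 + 32.9151) = 261.7709 / 66.8929 = 3.91328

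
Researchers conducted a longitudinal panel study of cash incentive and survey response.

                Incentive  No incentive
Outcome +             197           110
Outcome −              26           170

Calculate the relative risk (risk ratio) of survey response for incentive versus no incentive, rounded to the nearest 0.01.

Reading the table with exposure as columns: a = 197 (Incentive, case), b = 26 (Incentive, non-case), c = 110 (No incentive, case), d = 170.
Risk in exposed = 197/223 = 0.88341; risk in unexposed = 110/280 = 0.39286.
RR = 0.88341 / 0.39286 = 2.24868
The risk among the exposed is 2.25 times that among the unexposed.

2.25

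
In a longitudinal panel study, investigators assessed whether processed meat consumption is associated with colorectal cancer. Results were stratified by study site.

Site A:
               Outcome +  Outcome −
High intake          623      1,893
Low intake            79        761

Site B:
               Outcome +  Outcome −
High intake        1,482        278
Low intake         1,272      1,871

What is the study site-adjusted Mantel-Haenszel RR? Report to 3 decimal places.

RR_MH = Σ(aᵢ·n₀ᵢ/nᵢ) / Σ(cᵢ·n₁ᵢ/nᵢ), with n₁ᵢ = aᵢ+bᵢ (exposed), n₀ᵢ = cᵢ+dᵢ (unexposed), nᵢ = n₁ᵢ+n₀ᵢ.
Stratum 1 (Site A): n₁ = 2516, n₀ = 840, n = 3356; a·n₀/n = 623·840/3356 = 155.9356; c·n₁/n = 79·2516/3356 = 59.2265
Stratum 2 (Site B): n₁ = 1760, n₀ = 3143, n = 4903; a·n₀/n = 1482·3143/4903 = 950.0155; c·n₁/n = 1272·1760/4903 = 456.6021
RR_MH = (155.9356 + 950.0155) / (59.2265 + 456.6021) = 1105.9511 / 515.8285 = 2.14403

2.144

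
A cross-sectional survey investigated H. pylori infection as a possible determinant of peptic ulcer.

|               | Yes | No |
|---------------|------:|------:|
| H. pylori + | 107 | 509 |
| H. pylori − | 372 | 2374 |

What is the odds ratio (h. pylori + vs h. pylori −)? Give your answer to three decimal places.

Cells: a = 107, b = 509, c = 372, d = 2374.
OR = (a·d)/(b·c) = (107 × 2374) / (509 × 372) = 254018 / 189348 = 1.34154
The odds of peptic ulcer are about 1.34 times as high in the h. pylori + group.

1.342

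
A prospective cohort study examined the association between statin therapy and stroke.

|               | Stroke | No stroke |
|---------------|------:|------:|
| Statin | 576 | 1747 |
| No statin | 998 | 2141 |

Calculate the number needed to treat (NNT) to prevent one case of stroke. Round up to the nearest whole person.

Risk in treated group = 576/2323 = 0.24796; risk in control = 998/3139 = 0.31794.
Absolute risk reduction = 0.31794 − 0.24796 = 0.06998
NNT = 1 / ARR = 1 / 0.06998 = 14.290 → round up → 15

15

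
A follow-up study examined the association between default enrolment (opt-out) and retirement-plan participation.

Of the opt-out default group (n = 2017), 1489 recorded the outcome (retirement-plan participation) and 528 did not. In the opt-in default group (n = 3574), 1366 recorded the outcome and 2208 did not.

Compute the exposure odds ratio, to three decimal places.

4.558

From the description: a = 1489, b = 528, c = 1366, d = 2208.
OR = (a·d)/(b·c) = (1489 × 2208) / (528 × 1366) = 3287712 / 721248 = 4.55837
The odds of retirement-plan participation are about 4.56 times as high in the opt-out default group.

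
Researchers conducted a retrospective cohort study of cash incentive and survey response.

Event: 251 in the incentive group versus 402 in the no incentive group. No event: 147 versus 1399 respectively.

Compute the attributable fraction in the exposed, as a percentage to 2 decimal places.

From the description: a = 251, b = 147, c = 402, d = 1399.
Risk in exposed = 251/398 = 0.63065; risk in unexposed = 402/1801 = 0.22321.
RR = 0.63065/0.22321 = 2.82539
AR% = (RR − 1)/RR × 100 = (2.82539 − 1)/2.82539 × 100 = 64.6066%

64.61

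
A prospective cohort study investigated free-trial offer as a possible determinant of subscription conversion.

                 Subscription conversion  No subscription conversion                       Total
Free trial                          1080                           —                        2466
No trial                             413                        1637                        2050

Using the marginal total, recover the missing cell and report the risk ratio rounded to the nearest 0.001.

2.174

The missing cell is in the exposed row: 2466 − 1080 = 1386.
So a = 1080, b = 1386, c = 413, d = 1637.
RR = [a/(a+b)] / [c/(c+d)] = (1080/2466) / (413/2050) = 0.43796/0.20146 = 2.17387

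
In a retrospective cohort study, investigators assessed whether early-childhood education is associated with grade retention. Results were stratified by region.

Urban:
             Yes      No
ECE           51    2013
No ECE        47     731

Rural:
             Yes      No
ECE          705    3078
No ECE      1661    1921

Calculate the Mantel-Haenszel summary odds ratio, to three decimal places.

OR_MH = Σ(aᵢdᵢ/nᵢ) / Σ(bᵢcᵢ/nᵢ), where nᵢ is the stratum total.
Stratum 1 (Urban): n = 2842; a·d/n = 51·731/2842 = 13.1179; b·c/n = 2013·47/2842 = 33.2903
Stratum 2 (Rural): n = 7365; a·d/n = 705·1921/7365 = 183.8839; b·c/n = 3078·1661/7365 = 694.1695
OR_MH = (13.1179 + 183.8839) / (33.2903 + 694.1695) = 197.0018 / 727.4597 = 0.27081

0.271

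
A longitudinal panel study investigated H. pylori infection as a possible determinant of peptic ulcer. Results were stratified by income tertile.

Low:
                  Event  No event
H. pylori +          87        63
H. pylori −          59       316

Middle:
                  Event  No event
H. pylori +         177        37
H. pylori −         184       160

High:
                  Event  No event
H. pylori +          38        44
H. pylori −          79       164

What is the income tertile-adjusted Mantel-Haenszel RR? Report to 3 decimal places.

1.860

RR_MH = Σ(aᵢ·n₀ᵢ/nᵢ) / Σ(cᵢ·n₁ᵢ/nᵢ), with n₁ᵢ = aᵢ+bᵢ (exposed), n₀ᵢ = cᵢ+dᵢ (unexposed), nᵢ = n₁ᵢ+n₀ᵢ.
Stratum 1 (Low): n₁ = 150, n₀ = 375, n = 525; a·n₀/n = 87·375/525 = 62.1429; c·n₁/n = 59·150/525 = 16.8571
Stratum 2 (Middle): n₁ = 214, n₀ = 344, n = 558; a·n₀/n = 177·344/558 = 109.1183; c·n₁/n = 184·214/558 = 70.5663
Stratum 3 (High): n₁ = 82, n₀ = 243, n = 325; a·n₀/n = 38·243/325 = 28.4123; c·n₁/n = 79·82/325 = 19.9323
RR_MH = (62.1429 + 109.1183 + 28.4123) / (16.8571 + 70.5663 + 19.9323) = 199.6734 / 107.3558 = 1.85992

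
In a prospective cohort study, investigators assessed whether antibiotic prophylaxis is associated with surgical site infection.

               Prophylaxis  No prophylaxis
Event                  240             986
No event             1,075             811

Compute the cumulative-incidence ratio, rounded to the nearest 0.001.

0.333

Reading the table with exposure as columns: a = 240 (Prophylaxis, case), b = 1075 (Prophylaxis, non-case), c = 986 (No prophylaxis, case), d = 811.
Risk in exposed = 240/1315 = 0.18251; risk in unexposed = 986/1797 = 0.54869.
RR = 0.18251 / 0.54869 = 0.33263
The risk is 67% lower among the exposed than among the unexposed.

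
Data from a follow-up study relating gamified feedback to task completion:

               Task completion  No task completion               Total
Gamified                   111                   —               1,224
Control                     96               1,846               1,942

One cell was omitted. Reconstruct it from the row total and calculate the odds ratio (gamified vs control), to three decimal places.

1.918

The missing cell is in the exposed row: 1224 − 111 = 1113.
So a = 111, b = 1113, c = 96, d = 1846.
OR = (a·d)/(b·c) = (111 × 1846) / (1113 × 96) = 204906 / 106848 = 1.91773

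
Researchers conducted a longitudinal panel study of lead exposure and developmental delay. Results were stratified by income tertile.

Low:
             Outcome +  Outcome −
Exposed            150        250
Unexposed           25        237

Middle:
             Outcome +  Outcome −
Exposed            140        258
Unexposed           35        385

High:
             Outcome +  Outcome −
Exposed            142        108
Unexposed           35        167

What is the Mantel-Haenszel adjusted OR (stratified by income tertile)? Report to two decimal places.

5.97

OR_MH = Σ(aᵢdᵢ/nᵢ) / Σ(bᵢcᵢ/nᵢ), where nᵢ is the stratum total.
Stratum 1 (Low): n = 662; a·d/n = 150·237/662 = 53.7009; b·c/n = 250·25/662 = 9.4411
Stratum 2 (Middle): n = 818; a·d/n = 140·385/818 = 65.8924; b·c/n = 258·35/818 = 11.0391
Stratum 3 (High): n = 452; a·d/n = 142·167/452 = 52.4646; b·c/n = 108·35/452 = 8.3628
OR_MH = (53.7009 + 65.8924 + 52.4646) / (9.4411 + 11.0391 + 8.3628) = 172.0579 / 28.8430 = 5.96532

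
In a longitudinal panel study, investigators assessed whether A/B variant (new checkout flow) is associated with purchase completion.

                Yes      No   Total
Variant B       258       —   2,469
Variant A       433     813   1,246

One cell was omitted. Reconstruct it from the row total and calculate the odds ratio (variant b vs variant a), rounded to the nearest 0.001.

0.219

The missing cell is in the exposed row: 2469 − 258 = 2211.
So a = 258, b = 2211, c = 433, d = 813.
OR = (a·d)/(b·c) = (258 × 813) / (2211 × 433) = 209754 / 957363 = 0.21910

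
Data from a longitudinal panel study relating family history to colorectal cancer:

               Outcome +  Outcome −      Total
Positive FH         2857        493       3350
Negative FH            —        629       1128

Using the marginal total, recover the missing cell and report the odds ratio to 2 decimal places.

7.30

The missing cell is in the unexposed row: 1128 − 629 = 499.
So a = 2857, b = 493, c = 499, d = 629.
OR = (a·d)/(b·c) = (2857 × 629) / (493 × 499) = 1797053 / 246007 = 7.30489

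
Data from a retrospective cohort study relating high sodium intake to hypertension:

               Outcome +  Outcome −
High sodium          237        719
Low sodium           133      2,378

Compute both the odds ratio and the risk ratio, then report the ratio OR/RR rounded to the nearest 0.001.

1.259

Cells: a = 237, b = 719, c = 133, d = 2378.
OR = (237·2378)/(719·133) = 563586/95627 = 5.89359
Risk in exposed = 237/956 = 0.24791; risk in unexposed = 133/2511 = 0.05297; RR = 4.68043
OR/RR = 5.89359 / 4.68043 = 1.25920
The outcome is not rare, so the OR lies further from 1 than the RR.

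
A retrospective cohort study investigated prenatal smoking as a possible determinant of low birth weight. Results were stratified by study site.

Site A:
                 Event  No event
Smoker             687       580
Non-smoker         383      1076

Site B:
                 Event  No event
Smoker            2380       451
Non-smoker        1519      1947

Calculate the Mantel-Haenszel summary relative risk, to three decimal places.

1.949

RR_MH = Σ(aᵢ·n₀ᵢ/nᵢ) / Σ(cᵢ·n₁ᵢ/nᵢ), with n₁ᵢ = aᵢ+bᵢ (exposed), n₀ᵢ = cᵢ+dᵢ (unexposed), nᵢ = n₁ᵢ+n₀ᵢ.
Stratum 1 (Site A): n₁ = 1267, n₀ = 1459, n = 2726; a·n₀/n = 687·1459/2726 = 367.6937; c·n₁/n = 383·1267/2726 = 178.0121
Stratum 2 (Site B): n₁ = 2831, n₀ = 3466, n = 6297; a·n₀/n = 2380·3466/6297 = 1310.0016; c·n₁/n = 1519·2831/6297 = 682.9108
RR_MH = (367.6937 + 1310.0016) / (178.0121 + 682.9108) = 1677.6953 / 860.9229 = 1.94872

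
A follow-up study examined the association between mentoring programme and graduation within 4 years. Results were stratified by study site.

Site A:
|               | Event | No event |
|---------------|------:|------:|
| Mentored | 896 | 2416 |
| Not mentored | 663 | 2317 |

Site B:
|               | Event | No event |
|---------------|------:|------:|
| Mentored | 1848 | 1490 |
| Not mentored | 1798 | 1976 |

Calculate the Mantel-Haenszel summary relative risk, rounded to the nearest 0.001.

1.178

RR_MH = Σ(aᵢ·n₀ᵢ/nᵢ) / Σ(cᵢ·n₁ᵢ/nᵢ), with n₁ᵢ = aᵢ+bᵢ (exposed), n₀ᵢ = cᵢ+dᵢ (unexposed), nᵢ = n₁ᵢ+n₀ᵢ.
Stratum 1 (Site A): n₁ = 3312, n₀ = 2980, n = 6292; a·n₀/n = 896·2980/6292 = 424.3611; c·n₁/n = 663·3312/6292 = 348.9917
Stratum 2 (Site B): n₁ = 3338, n₀ = 3774, n = 7112; a·n₀/n = 1848·3774/7112 = 980.6457; c·n₁/n = 1798·3338/7112 = 843.8870
RR_MH = (424.3611 + 980.6457) / (348.9917 + 843.8870) = 1405.0068 / 1192.8787 = 1.17783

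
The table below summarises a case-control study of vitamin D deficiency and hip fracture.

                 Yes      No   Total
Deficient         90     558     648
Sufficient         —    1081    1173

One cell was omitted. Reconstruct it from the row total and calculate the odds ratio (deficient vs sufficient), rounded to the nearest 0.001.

1.895

The missing cell is in the unexposed row: 1173 − 1081 = 92.
So a = 90, b = 558, c = 92, d = 1081.
OR = (a·d)/(b·c) = (90 × 1081) / (558 × 92) = 97290 / 51336 = 1.89516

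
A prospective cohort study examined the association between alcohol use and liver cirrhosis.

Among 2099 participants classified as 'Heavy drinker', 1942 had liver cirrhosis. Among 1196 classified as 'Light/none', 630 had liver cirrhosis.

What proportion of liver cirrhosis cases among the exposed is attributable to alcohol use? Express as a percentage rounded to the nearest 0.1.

From the description: a = 1942, b = 157, c = 630, d = 566.
Risk in exposed = 1942/2099 = 0.92520; risk in unexposed = 630/1196 = 0.52676.
RR = 0.92520/0.52676 = 1.75642
AR% = (RR − 1)/RR × 100 = (1.75642 − 1)/1.75642 × 100 = 43.0659%

43.1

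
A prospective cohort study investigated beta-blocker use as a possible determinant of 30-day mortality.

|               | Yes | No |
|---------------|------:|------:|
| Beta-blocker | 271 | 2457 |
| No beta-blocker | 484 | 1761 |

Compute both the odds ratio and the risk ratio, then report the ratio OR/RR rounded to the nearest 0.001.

0.871

Cells: a = 271, b = 2457, c = 484, d = 1761.
OR = (271·1761)/(2457·484) = 477231/1189188 = 0.40131
Risk in exposed = 271/2728 = 0.09934; risk in unexposed = 484/2245 = 0.21559; RR = 0.46078
OR/RR = 0.40131 / 0.46078 = 0.87093
The outcome is not rare, so the OR lies further from 1 than the RR.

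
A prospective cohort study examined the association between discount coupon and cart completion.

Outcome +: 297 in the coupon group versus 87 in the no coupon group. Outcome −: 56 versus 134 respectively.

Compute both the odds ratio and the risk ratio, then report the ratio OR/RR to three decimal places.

From the description: a = 297, b = 56, c = 87, d = 134.
OR = (297·134)/(56·87) = 39798/4872 = 8.16872
Risk in exposed = 297/353 = 0.84136; risk in unexposed = 87/221 = 0.39367; RR = 2.13725
OR/RR = 8.16872 / 2.13725 = 3.82207
The outcome is not rare, so the OR lies further from 1 than the RR.

3.822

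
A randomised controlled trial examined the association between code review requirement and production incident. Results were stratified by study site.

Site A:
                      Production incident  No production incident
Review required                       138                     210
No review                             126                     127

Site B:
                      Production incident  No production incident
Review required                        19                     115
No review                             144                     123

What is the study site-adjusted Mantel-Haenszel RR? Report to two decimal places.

0.58

RR_MH = Σ(aᵢ·n₀ᵢ/nᵢ) / Σ(cᵢ·n₁ᵢ/nᵢ), with n₁ᵢ = aᵢ+bᵢ (exposed), n₀ᵢ = cᵢ+dᵢ (unexposed), nᵢ = n₁ᵢ+n₀ᵢ.
Stratum 1 (Site A): n₁ = 348, n₀ = 253, n = 601; a·n₀/n = 138·253/601 = 58.0932; c·n₁/n = 126·348/601 = 72.9584
Stratum 2 (Site B): n₁ = 134, n₀ = 267, n = 401; a·n₀/n = 19·267/401 = 12.6509; c·n₁/n = 144·134/401 = 48.1197
RR_MH = (58.0932 + 12.6509) / (72.9584 + 48.1197) = 70.7441 / 121.0781 = 0.58428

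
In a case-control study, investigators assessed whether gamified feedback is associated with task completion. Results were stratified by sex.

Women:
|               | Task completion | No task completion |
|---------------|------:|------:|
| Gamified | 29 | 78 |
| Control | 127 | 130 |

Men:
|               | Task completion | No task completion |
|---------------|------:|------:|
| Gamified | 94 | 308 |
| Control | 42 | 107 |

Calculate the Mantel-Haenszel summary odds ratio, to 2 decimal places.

0.56

OR_MH = Σ(aᵢdᵢ/nᵢ) / Σ(bᵢcᵢ/nᵢ), where nᵢ is the stratum total.
Stratum 1 (Women): n = 364; a·d/n = 29·130/364 = 10.3571; b·c/n = 78·127/364 = 27.2143
Stratum 2 (Men): n = 551; a·d/n = 94·107/551 = 18.2541; b·c/n = 308·42/551 = 23.4773
OR_MH = (10.3571 + 18.2541) / (27.2143 + 23.4773) = 28.6112 / 50.6916 = 0.56442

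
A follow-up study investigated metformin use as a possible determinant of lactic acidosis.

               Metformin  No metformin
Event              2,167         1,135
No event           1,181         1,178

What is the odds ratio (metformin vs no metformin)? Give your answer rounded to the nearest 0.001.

Reading the table with exposure as columns: a = 2167 (Metformin, case), b = 1181 (Metformin, non-case), c = 1135 (No metformin, case), d = 1178.
OR = (a·d)/(b·c) = (2167 × 1178) / (1181 × 1135) = 2552726 / 1340435 = 1.90440
The odds of lactic acidosis are about 1.90 times as high in the metformin group.

1.904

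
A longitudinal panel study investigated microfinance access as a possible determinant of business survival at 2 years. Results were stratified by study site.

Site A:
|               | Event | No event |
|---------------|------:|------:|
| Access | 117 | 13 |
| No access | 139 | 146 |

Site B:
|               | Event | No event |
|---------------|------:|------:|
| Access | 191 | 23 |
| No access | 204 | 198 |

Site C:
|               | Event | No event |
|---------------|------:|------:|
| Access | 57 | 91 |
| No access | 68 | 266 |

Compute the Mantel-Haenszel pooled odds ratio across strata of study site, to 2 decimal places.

OR_MH = Σ(aᵢdᵢ/nᵢ) / Σ(bᵢcᵢ/nᵢ), where nᵢ is the stratum total.
Stratum 1 (Site A): n = 415; a·d/n = 117·146/415 = 41.1614; b·c/n = 13·139/415 = 4.3542
Stratum 2 (Site B): n = 616; a·d/n = 191·198/616 = 61.3929; b·c/n = 23·204/616 = 7.6169
Stratum 3 (Site C): n = 482; a·d/n = 57·266/482 = 31.4564; b·c/n = 91·68/482 = 12.8382
OR_MH = (41.1614 + 61.3929 + 31.4564) / (4.3542 + 7.6169 + 12.8382) = 134.0107 / 24.8093 = 5.40164

5.40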